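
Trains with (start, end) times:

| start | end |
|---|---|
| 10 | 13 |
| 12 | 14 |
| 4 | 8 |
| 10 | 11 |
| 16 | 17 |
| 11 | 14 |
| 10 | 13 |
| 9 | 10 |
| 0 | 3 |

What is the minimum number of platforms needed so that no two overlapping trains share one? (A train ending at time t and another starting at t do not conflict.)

4

starts: [0, 4, 9, 10, 10, 10, 11, 12, 16]
ends:   [3, 8, 10, 11, 13, 13, 14, 14, 17]
s0→1 e3→0 s4→1 e8→0 s9→1 e10→0 s10→1 s10→2 s10→3 e11→2 s11→3 s12→4  — peak 4.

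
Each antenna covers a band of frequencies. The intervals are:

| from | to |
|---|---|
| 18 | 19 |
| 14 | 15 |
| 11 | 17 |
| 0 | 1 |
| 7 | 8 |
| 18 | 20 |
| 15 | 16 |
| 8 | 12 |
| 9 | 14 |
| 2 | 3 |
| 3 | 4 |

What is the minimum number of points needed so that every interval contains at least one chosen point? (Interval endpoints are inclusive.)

Sort by right endpoint; whenever an interval is uncovered, place a point at its right end.
By right end: [0,1]  [2,3]  [3,4]  [7,8]  [8,12]  [9,14]  [14,15]  [15,16]  [11,17]  [18,19]  [18,20]
[0,1] uncovered → point at 1; [2,3] uncovered → point at 3; [7,8] uncovered → point at 8; [9,14] uncovered → point at 14; [15,16] uncovered → point at 16; [18,19] uncovered → point at 19.
Points: 1, 3, 8, 14, 16, 19 (6 total).

6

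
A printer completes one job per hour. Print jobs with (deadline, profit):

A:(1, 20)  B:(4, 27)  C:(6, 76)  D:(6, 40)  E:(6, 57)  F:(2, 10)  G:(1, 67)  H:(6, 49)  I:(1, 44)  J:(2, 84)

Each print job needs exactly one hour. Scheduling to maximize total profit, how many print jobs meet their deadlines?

By profit: J(d2,84), C(d6,76), G(d1,67), E(d6,57), H(d6,49), I(d1,44), D(d6,40), B(d4,27), A(d1,20), F(d2,10)
J→slot 2; C→slot 6; G→slot 1; E→slot 5; H→slot 4; I skipped; D→slot 3; B skipped; A skipped; F skipped.
6 of 10 scheduled.

6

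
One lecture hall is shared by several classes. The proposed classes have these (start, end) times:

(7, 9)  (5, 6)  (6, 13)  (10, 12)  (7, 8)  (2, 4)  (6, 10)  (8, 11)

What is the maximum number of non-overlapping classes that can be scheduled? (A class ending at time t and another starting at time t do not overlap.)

Order by finish time; keep every interval that doesn't clash with the previous kept one.
By end time: (2,4), (5,6), (7,8), (7,9), (6,10), (8,11), (10,12), (6,13).
Pick (2,4); next start ≥ 4 → (5,6); next start ≥ 6 → (7,8); next start ≥ 8 → (8,11).
Selected 4 classes.

4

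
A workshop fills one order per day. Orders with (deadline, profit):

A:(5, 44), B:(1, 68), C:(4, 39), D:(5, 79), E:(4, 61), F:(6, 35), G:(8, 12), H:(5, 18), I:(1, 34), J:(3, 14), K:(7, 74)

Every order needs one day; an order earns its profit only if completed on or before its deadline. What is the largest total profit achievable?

Take jobs in profit order; each goes to the latest open slot no later than its deadline.
By profit: D(d5,79), K(d7,74), B(d1,68), E(d4,61), A(d5,44), C(d4,39), F(d6,35), I(d1,34), H(d5,18), J(d3,14), G(d8,12)
D→slot 5; K→slot 7; B→slot 1; E→slot 4; A→slot 3; C→slot 2; F→slot 6; I skipped; H skipped; J skipped; G→slot 8.
Profit = 68 + 39 + 44 + 61 + 79 + 35 + 74 + 12 = 412

412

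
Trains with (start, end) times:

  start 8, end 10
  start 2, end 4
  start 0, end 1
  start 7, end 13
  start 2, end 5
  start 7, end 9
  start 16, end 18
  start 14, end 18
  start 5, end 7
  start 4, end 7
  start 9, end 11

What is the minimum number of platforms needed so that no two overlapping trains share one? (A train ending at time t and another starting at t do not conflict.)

3

starts: [0, 2, 2, 4, 5, 7, 7, 8, 9, 14, 16]
ends:   [1, 4, 5, 7, 7, 9, 10, 11, 13, 18, 18]
s0→1 e1→0 s2→1 s2→2 e4→1 s4→2 e5→1 s5→2 e7→1 e7→0 s7→1 s7→2 s8→3  — peak 3.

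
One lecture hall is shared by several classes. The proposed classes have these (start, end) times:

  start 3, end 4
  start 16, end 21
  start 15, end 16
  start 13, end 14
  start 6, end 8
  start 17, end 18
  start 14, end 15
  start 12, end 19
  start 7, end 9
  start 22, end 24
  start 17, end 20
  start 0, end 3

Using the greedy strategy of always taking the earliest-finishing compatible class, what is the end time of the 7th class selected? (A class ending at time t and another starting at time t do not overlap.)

18

Sorted by end: (0,3)  (3,4)  (6,8)  (7,9)  (13,14)  (14,15)  (15,16)  (17,18)  (12,19)  (17,20)  (16,21)  (22,24)
take (0,3); take (3,4); take (6,8); take (13,14); take (14,15); take (15,16); take (17,18); skip (17,20); take (22,24).
Selected: (0,3) (3,4) (6,8) (13,14) (14,15) (15,16) (17,18) (22,24)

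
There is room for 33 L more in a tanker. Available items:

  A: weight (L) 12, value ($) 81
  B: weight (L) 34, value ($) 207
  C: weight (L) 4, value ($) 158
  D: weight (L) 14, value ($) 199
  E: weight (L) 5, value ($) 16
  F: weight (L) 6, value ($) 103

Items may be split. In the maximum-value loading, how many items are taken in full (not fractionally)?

Greedy by value/weight ratio, highest first.
Ratios (sorted): C 39.50, F 17.17, D 14.21, A 6.75, B 6.09, E 3.20
take C (4 @ 158); take F (6 @ 103); take D (14 @ 199); take 9/12 of A → 60.75. Capacity used 33/33.
3 item(s) taken whole; one partial (take 9/12 of A).

3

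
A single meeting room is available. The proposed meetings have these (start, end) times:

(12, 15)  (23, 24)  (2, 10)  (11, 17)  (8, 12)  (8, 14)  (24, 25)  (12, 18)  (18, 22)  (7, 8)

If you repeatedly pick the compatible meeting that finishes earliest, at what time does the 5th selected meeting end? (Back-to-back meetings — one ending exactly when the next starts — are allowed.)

Greedy by earliest finish: after sorting by end time, pick each interval compatible with the last pick.
By end time: (7,8), (2,10), (8,12), (8,14), (12,15), (11,17), (12,18), (18,22), (23,24), (24,25).
Pick (7,8); next start ≥ 8 → (8,12); next start ≥ 12 → (12,15); next start ≥ 15 → (18,22); next start ≥ 22 → (23,24); next start ≥ 24 → (24,25).
Selected: (7,8) (8,12) (12,15) (18,22) (23,24) (24,25)

24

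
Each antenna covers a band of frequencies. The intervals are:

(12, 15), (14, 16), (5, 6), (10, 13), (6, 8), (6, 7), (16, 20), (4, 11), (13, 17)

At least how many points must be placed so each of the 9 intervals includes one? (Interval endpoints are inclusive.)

3

Sorted: [5,6] [6,7] [6,8] [4,11] [10,13] [12,15] [14,16] [13,17] [16,20]
{[5,6],[6,7],[6,8],[4,11]} hit by 6; {[10,13],[12,15]} hit by 13; {[14,16],[13,17],[16,20]} hit by 16.
Points: 6, 13, 16 (3 total).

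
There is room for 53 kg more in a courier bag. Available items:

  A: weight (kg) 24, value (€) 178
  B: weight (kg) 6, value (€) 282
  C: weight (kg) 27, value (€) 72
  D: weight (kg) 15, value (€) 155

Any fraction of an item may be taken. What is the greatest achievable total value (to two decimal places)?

636.33

Order: B (282/6=47.00) > D (155/15=10.33) > A (178/24=7.42) > C (72/27=2.67)
Fill: take B (6 @ 282) → take D (15 @ 155) → take A (24 @ 178) → take 8/27 of C → 21.33; 53/53 used.
Total value = 636.33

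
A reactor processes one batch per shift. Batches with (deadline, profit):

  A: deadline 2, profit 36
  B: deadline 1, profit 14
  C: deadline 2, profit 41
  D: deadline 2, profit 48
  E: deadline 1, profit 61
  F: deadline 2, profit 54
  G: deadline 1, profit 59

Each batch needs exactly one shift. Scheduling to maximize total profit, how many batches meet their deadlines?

2

Take jobs in profit order; each goes to the latest open slot no later than its deadline.
Profit order: E=61 G=59 F=54 D=48 C=41 A=36 B=14
Assign: E→slot 1, G skipped, F→slot 2, D skipped, C skipped, A skipped, B skipped.
Slots: [1:E] [2:F]
2 of 7 scheduled.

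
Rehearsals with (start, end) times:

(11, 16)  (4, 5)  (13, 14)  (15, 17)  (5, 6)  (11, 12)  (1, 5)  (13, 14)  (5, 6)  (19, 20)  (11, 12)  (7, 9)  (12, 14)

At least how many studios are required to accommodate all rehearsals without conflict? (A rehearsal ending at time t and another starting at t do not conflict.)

4

starts: [1, 4, 5, 5, 7, 11, 11, 11, 12, 13, 13, 15, 19]
ends:   [5, 5, 6, 6, 9, 12, 12, 14, 14, 14, 16, 17, 20]
s1→1 s4→2 e5→1 e5→0 s5→1 s5→2 e6→1 e6→0 s7→1 e9→0 s11→1 s11→2 s11→3 e12→2 e12→1 s12→2 s13→3 s13→4  — peak 4.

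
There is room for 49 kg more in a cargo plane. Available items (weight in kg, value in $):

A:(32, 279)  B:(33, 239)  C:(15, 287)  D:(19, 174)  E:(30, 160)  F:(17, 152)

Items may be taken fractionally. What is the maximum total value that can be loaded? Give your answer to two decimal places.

Order: C (287/15=19.13) > D (174/19=9.16) > F (152/17=8.94) > A (279/32=8.72) > B (239/33=7.24) > E (160/30=5.33)
Fill: take C (15 @ 287) → take D (19 @ 174) → take 15/17 of F → 134.12; 49/49 used.
Total value = 595.12

595.12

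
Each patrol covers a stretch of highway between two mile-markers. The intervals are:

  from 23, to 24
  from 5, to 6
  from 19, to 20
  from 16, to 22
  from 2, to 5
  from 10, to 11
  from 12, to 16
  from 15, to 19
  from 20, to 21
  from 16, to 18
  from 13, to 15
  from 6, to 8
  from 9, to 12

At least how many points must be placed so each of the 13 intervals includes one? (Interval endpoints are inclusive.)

Sort by right endpoint; whenever an interval is uncovered, place a point at its right end.
By right end: [2,5]  [5,6]  [6,8]  [10,11]  [9,12]  [13,15]  [12,16]  [16,18]  [15,19]  [19,20]  [20,21]  [16,22]  [23,24]
[2,5] uncovered → point at 5; [6,8] uncovered → point at 8; [10,11] uncovered → point at 11; [13,15] uncovered → point at 15; [16,18] uncovered → point at 18; [19,20] uncovered → point at 20; [23,24] uncovered → point at 24.
Points: 5, 8, 11, 15, 18, 20, 24 (7 total).

7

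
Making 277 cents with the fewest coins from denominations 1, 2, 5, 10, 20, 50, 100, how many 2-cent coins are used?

1

Greedy: take as many of the largest coin as possible, then repeat with the remainder.
277 = 2×100 + 1×50 + 1×20 + 1×5 + 1×2
Count of 2: 1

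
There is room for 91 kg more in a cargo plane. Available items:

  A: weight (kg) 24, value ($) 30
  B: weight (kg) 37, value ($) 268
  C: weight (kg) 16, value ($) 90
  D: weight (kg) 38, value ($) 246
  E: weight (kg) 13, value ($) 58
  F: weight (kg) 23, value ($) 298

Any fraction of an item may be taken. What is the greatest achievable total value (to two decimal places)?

766.68

Sort by value per unit weight and fill in that order.
Ratios (sorted): F 12.96, B 7.24, D 6.47, C 5.62, E 4.46, A 1.25
take F (23 @ 298); take B (37 @ 268); take 31/38 of D → 200.68. Capacity used 91/91.
Total value = 766.68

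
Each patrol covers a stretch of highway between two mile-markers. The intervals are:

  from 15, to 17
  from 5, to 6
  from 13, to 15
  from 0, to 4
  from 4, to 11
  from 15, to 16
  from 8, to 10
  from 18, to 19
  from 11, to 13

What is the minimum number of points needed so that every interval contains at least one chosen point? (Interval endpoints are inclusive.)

6

Sort by right endpoint; whenever an interval is uncovered, place a point at its right end.
Sorted: [0,4] [5,6] [8,10] [4,11] [11,13] [13,15] [15,16] [15,17] [18,19]
{[0,4]} hit by 4; {[5,6]} hit by 6; {[8,10],[4,11]} hit by 10; {[11,13],[13,15]} hit by 13; {[15,16],[15,17]} hit by 16; {[18,19]} hit by 19.
Points: 4, 6, 10, 13, 16, 19 (6 total).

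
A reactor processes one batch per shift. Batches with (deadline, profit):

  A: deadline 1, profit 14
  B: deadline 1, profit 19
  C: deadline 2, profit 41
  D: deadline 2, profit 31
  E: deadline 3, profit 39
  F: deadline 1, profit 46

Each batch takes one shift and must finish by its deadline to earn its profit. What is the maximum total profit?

126

Sort by profit descending; place each in the latest free slot ≤ its deadline.
Profit order: F=46 C=41 E=39 D=31 B=19 A=14
Assign: F→slot 1, C→slot 2, E→slot 3, D skipped, B skipped, A skipped.
Slots: [1:F] [2:C] [3:E]
Profit = 46 + 41 + 39 = 126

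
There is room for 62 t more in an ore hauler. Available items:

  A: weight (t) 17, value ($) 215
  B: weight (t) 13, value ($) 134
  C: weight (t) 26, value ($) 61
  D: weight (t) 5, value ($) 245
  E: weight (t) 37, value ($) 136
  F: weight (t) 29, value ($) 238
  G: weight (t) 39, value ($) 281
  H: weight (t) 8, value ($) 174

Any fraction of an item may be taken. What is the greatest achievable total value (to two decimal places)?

Ratios (sorted): D 49.00, H 21.75, A 12.65, B 10.31, F 8.21, G 7.21, E 3.68, C 2.35
take D (5 @ 245); take H (8 @ 174); take A (17 @ 215); take B (13 @ 134); take 19/29 of F → 155.93. Capacity used 62/62.
Total value = 923.93

923.93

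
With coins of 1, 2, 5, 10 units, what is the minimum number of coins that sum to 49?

7

Greedy: take as many of the largest coin as possible, then repeat with the remainder.
49 − 4×10→9 − 1×5→4 − 2×2→0
Total coins = 4 + 1 + 2 = 7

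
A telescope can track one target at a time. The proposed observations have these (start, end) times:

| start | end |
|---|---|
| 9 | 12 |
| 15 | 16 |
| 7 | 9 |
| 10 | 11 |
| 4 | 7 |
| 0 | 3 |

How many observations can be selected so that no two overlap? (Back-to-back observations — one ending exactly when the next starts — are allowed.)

5

By end time: (0,3), (4,7), (7,9), (10,11), (9,12), (15,16).
Pick (0,3); next start ≥ 3 → (4,7); next start ≥ 7 → (7,9); next start ≥ 9 → (10,11); next start ≥ 11 → (15,16).
Selected 5 observations.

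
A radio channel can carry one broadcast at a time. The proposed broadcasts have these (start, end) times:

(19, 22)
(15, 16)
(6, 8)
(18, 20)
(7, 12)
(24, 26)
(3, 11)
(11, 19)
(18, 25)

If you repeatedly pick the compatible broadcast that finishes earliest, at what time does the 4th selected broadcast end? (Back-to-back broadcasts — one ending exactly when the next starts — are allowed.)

Sort by end time and greedily take each interval whose start is ≥ the last chosen end.
Sorted by end: (6,8)  (3,11)  (7,12)  (15,16)  (11,19)  (18,20)  (19,22)  (18,25)  (24,26)
take (6,8); skip (7,12); take (15,16); take (18,20); take (24,26).
Selected: (6,8) (15,16) (18,20) (24,26)

26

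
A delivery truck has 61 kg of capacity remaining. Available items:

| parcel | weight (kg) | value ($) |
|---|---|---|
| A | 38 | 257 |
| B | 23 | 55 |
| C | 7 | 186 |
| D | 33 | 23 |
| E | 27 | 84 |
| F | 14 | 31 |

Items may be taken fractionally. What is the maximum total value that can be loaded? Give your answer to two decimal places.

492.78

Sort by value per unit weight and fill in that order.
Order: C (186/7=26.57) > A (257/38=6.76) > E (84/27=3.11) > B (55/23=2.39) > F (31/14=2.21) > D (23/33=0.70)
Fill: take C (7 @ 186) → take A (38 @ 257) → take 16/27 of E → 49.78; 61/61 used.
Total value = 492.78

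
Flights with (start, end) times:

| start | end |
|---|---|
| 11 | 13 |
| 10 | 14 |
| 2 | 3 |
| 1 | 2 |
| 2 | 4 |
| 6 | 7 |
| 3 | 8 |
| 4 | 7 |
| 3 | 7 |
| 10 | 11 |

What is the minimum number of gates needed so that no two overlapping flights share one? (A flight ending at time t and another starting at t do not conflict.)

4

Events (time:±→running): 1:+→1 2:-→0 2:+→1 2:+→2 3:-→1 3:+→2 3:+→3 4:-→2 4:+→3 6:+→4 … peak 4.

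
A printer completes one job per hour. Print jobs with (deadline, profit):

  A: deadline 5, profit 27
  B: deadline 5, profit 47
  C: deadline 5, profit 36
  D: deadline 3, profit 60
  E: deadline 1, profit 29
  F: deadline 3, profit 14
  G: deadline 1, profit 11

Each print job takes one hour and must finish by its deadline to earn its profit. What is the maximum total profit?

Sort by profit descending; place each in the latest free slot ≤ its deadline.
By profit: D(d3,60), B(d5,47), C(d5,36), E(d1,29), A(d5,27), F(d3,14), G(d1,11)
D→slot 3; B→slot 5; C→slot 4; E→slot 1; A→slot 2; F skipped; G skipped.
Profit = 29 + 27 + 60 + 36 + 47 = 199

199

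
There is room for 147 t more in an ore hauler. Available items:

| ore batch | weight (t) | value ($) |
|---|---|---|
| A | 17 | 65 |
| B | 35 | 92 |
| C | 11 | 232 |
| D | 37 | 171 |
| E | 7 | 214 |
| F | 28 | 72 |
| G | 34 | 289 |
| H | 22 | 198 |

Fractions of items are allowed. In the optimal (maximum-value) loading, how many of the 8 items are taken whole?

6

Greedy by value/weight ratio, highest first.
Ratios (sorted): E 30.57, C 21.09, H 9.00, G 8.50, D 4.62, A 3.82, B 2.63, F 2.57
take E (7 @ 214); take C (11 @ 232); take H (22 @ 198); take G (34 @ 289); take D (37 @ 171); take A (17 @ 65); take 19/35 of B → 49.94. Capacity used 147/147.
6 item(s) taken whole; one partial (take 19/35 of B).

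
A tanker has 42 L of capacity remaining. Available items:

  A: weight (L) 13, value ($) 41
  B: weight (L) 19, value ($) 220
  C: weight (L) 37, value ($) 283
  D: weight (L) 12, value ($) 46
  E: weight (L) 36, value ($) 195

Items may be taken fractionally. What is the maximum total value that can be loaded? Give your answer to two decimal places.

395.92

Order: B (220/19=11.58) > C (283/37=7.65) > E (195/36=5.42) > D (46/12=3.83) > A (41/13=3.15)
Fill: take B (19 @ 220) → take 23/37 of C → 175.92; 42/42 used.
Total value = 395.92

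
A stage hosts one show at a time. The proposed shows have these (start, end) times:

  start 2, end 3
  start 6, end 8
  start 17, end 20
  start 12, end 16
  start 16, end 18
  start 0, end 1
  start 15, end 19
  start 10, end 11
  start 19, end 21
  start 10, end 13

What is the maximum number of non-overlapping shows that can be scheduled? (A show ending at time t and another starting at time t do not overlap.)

7

Sorted by end: (0,1)  (2,3)  (6,8)  (10,11)  (10,13)  (12,16)  (16,18)  (15,19)  (17,20)  (19,21)
take (0,1); take (2,3); take (6,8); take (10,11); skip (10,13); take (12,16); take (16,18); skip (17,20); take (19,21).
Selected 7 shows.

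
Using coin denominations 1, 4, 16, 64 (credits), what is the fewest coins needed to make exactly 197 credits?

5

Use the largest denomination that fits, subtract, and repeat.
197 = 3×64 + 1×4 + 1×1
Total coins = 3 + 1 + 1 = 5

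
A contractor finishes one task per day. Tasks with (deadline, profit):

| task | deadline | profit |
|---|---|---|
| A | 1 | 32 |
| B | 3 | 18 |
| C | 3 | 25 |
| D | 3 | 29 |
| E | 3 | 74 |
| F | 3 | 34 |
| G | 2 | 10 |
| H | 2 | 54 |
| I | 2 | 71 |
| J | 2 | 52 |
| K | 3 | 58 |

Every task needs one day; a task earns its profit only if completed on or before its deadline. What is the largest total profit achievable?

Take jobs in profit order; each goes to the latest open slot no later than its deadline.
By profit: E(d3,74), I(d2,71), K(d3,58), H(d2,54), J(d2,52), F(d3,34), A(d1,32), D(d3,29), C(d3,25), B(d3,18), G(d2,10)
E→slot 3; I→slot 2; K→slot 1; H skipped; J skipped; F skipped; A skipped; D skipped; C skipped; B skipped; G skipped.
Profit = 58 + 71 + 74 = 203

203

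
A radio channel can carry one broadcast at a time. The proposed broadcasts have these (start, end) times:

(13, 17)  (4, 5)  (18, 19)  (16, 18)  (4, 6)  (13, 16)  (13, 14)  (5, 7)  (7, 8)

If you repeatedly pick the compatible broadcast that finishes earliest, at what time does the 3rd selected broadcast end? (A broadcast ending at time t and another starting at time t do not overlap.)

Greedy by earliest finish: after sorting by end time, pick each interval compatible with the last pick.
By end time: (4,5), (4,6), (5,7), (7,8), (13,14), (13,16), (13,17), (16,18), (18,19).
Pick (4,5); next start ≥ 5 → (5,7); next start ≥ 7 → (7,8); next start ≥ 8 → (13,14); next start ≥ 14 → (16,18); next start ≥ 18 → (18,19).
Selected: (4,5) (5,7) (7,8) (13,14) (16,18) (18,19)

8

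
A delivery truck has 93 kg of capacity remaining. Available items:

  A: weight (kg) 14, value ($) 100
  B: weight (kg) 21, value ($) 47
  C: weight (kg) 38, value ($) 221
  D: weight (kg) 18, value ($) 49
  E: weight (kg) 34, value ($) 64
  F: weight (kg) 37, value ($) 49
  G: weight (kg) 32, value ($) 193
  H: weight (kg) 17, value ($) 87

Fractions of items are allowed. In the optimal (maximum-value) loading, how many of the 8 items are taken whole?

Order: A (100/14=7.14) > G (193/32=6.03) > C (221/38=5.82) > H (87/17=5.12) > D (49/18=2.72) > B (47/21=2.24) > E (64/34=1.88) > F (49/37=1.32)
Fill: take A (14 @ 100) → take G (32 @ 193) → take C (38 @ 221) → take 9/17 of H → 46.06; 93/93 used.
3 item(s) taken whole; one partial (take 9/17 of H).

3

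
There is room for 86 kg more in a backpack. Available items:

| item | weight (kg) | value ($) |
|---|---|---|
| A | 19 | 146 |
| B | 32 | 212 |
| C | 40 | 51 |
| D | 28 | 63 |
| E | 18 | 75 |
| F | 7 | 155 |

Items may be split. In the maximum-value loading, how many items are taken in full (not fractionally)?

Greedy by value/weight ratio, highest first.
Order: F (155/7=22.14) > A (146/19=7.68) > B (212/32=6.62) > E (75/18=4.17) > D (63/28=2.25) > C (51/40=1.27)
Fill: take F (7 @ 155) → take A (19 @ 146) → take B (32 @ 212) → take E (18 @ 75) → take 10/28 of D → 22.50; 86/86 used.
4 item(s) taken whole; one partial (take 10/28 of D).

4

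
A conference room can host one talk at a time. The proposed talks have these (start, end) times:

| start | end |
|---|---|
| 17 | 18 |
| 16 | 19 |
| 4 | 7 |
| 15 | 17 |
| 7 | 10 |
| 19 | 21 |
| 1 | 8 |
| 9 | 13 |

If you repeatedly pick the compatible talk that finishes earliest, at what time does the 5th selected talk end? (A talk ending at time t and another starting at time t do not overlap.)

21

Sorted by end: (4,7)  (1,8)  (7,10)  (9,13)  (15,17)  (17,18)  (16,19)  (19,21)
take (4,7); skip (1,8); take (7,10); skip (9,13); take (15,17); take (17,18); skip (16,19); take (19,21).
Selected: (4,7) (7,10) (15,17) (17,18) (19,21)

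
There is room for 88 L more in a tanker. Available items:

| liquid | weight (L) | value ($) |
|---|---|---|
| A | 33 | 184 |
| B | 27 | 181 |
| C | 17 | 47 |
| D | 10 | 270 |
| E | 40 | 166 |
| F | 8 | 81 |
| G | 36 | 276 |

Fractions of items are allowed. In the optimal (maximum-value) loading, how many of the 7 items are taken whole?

Sort by value per unit weight and fill in that order.
Ratios (sorted): D 27.00, F 10.12, G 7.67, B 6.70, A 5.58, E 4.15, C 2.76
take D (10 @ 270); take F (8 @ 81); take G (36 @ 276); take B (27 @ 181); take 7/33 of A → 39.03. Capacity used 88/88.
4 item(s) taken whole; one partial (take 7/33 of A).

4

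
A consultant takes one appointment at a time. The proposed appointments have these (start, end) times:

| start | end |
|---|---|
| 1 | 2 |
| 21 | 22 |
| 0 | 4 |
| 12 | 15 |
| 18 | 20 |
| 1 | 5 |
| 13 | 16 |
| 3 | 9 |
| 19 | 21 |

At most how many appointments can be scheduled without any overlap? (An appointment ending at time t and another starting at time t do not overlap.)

Sorted by end: (1,2)  (0,4)  (1,5)  (3,9)  (12,15)  (13,16)  (18,20)  (19,21)  (21,22)
take (1,2); skip (1,5); take (3,9); take (12,15); take (18,20); take (21,22).
Selected 5 appointments.

5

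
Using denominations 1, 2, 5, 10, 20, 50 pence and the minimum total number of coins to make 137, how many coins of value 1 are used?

0

Greedy: take as many of the largest coin as possible, then repeat with the remainder.
137 = 2×50 + 1×20 + 1×10 + 1×5 + 1×2
Count of 1: 0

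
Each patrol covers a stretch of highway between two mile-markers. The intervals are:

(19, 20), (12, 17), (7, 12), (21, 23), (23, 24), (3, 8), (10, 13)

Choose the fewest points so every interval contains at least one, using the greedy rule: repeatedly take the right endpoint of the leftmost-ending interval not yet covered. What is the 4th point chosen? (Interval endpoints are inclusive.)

23

By right end: [3,8]  [7,12]  [10,13]  [12,17]  [19,20]  [21,23]  [23,24]
[3,8] uncovered → point at 8; [10,13] uncovered → point at 13; [19,20] uncovered → point at 20; [21,23] uncovered → point at 23.
Points: 8, 13, 20, 23 (4 total).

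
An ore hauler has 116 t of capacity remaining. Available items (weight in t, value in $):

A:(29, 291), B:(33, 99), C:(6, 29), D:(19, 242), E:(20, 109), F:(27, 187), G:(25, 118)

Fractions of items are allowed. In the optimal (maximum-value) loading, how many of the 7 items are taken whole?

Sort by value per unit weight and fill in that order.
Order: D (242/19=12.74) > A (291/29=10.03) > F (187/27=6.93) > E (109/20=5.45) > C (29/6=4.83) > G (118/25=4.72) > B (99/33=3.00)
Fill: take D (19 @ 242) → take A (29 @ 291) → take F (27 @ 187) → take E (20 @ 109) → take C (6 @ 29) → take 15/25 of G → 70.80; 116/116 used.
5 item(s) taken whole; one partial (take 15/25 of G).

5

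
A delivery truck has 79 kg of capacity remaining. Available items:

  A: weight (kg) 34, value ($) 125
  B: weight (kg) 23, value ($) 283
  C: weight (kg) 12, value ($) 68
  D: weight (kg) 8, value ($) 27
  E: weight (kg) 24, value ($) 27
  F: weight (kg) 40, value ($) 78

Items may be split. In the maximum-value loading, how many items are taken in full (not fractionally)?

4

Order: B (283/23=12.30) > C (68/12=5.67) > A (125/34=3.68) > D (27/8=3.38) > F (78/40=1.95) > E (27/24=1.12)
Fill: take B (23 @ 283) → take C (12 @ 68) → take A (34 @ 125) → take D (8 @ 27) → take 2/40 of F → 3.90; 79/79 used.
4 item(s) taken whole; one partial (take 2/40 of F).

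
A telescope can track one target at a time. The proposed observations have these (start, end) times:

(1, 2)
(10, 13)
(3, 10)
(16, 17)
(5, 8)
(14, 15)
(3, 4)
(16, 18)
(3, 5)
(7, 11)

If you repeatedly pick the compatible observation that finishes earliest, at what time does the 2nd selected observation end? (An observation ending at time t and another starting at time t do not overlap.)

4

Sorted by end: (1,2)  (3,4)  (3,5)  (5,8)  (3,10)  (7,11)  (10,13)  (14,15)  (16,17)  (16,18)
take (1,2); take (3,4); skip (3,5); take (5,8); skip (3,10); take (10,13); take (14,15); take (16,17).
Selected: (1,2) (3,4) (5,8) (10,13) (14,15) (16,17)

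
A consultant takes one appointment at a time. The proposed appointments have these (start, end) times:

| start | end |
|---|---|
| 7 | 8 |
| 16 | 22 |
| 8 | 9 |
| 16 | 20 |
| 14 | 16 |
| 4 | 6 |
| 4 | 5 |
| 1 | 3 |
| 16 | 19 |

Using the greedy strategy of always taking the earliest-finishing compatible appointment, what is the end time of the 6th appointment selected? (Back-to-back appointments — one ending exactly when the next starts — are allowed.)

Sorted by end: (1,3)  (4,5)  (4,6)  (7,8)  (8,9)  (14,16)  (16,19)  (16,20)  (16,22)
take (1,3); take (4,5); take (7,8); take (8,9); take (14,16); take (16,19).
Selected: (1,3) (4,5) (7,8) (8,9) (14,16) (16,19)

19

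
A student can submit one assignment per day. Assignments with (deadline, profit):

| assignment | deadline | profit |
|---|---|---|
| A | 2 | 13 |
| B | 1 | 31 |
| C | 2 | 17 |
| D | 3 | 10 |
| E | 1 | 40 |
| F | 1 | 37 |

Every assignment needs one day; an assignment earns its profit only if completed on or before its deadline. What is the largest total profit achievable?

Profit order: E=40 F=37 B=31 C=17 A=13 D=10
Assign: E→slot 1, F skipped, B skipped, C→slot 2, A skipped, D→slot 3.
Slots: [1:E] [2:C] [3:D]
Profit = 40 + 17 + 10 = 67

67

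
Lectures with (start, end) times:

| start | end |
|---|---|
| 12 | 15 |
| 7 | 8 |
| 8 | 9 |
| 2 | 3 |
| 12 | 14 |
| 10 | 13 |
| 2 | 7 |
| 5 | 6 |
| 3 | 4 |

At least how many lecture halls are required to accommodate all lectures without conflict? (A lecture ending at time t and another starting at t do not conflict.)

3

Count concurrent intervals with a sweep; the peak is the room count.
Events (time:±→running): 2:+→1 2:+→2 3:-→1 3:+→2 4:-→1 5:+→2 6:-→1 7:-→0 7:+→1 8:-→0 8:+→1 9:-→0 10:+→1 12:+→2 12:+→3 … peak 3.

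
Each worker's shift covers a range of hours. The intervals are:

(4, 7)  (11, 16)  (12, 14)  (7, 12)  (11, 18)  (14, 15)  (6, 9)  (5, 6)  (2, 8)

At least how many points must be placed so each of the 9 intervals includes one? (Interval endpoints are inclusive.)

3

Sort by right endpoint; whenever an interval is uncovered, place a point at its right end.
Sorted: [5,6] [4,7] [2,8] [6,9] [7,12] [12,14] [14,15] [11,16] [11,18]
{[5,6],[4,7],[2,8],[6,9]} hit by 6; {[7,12],[12,14]} hit by 12; {[14,15],[11,16],[11,18]} hit by 15.
Points: 6, 12, 15 (3 total).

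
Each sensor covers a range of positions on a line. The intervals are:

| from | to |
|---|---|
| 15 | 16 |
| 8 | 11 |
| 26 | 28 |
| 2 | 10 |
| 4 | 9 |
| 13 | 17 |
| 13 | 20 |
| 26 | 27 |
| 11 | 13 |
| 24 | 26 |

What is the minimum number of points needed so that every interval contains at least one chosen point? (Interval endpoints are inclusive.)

Sort by right endpoint; whenever an interval is uncovered, place a point at its right end.
Sorted: [4,9] [2,10] [8,11] [11,13] [15,16] [13,17] [13,20] [24,26] [26,27] [26,28]
{[4,9],[2,10],[8,11]} hit by 9; {[11,13]} hit by 13; {[15,16],[13,17],[13,20]} hit by 16; {[24,26],[26,27],[26,28]} hit by 26.
Points: 9, 13, 16, 26 (4 total).

4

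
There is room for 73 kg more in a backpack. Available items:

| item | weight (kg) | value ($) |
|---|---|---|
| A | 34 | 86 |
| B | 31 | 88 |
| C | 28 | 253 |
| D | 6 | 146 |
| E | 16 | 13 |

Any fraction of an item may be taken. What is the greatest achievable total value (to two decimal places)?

507.24

Greedy by value/weight ratio, highest first.
Ratios (sorted): D 24.33, C 9.04, B 2.84, A 2.53, E 0.81
take D (6 @ 146); take C (28 @ 253); take B (31 @ 88); take 8/34 of A → 20.24. Capacity used 73/73.
Total value = 507.24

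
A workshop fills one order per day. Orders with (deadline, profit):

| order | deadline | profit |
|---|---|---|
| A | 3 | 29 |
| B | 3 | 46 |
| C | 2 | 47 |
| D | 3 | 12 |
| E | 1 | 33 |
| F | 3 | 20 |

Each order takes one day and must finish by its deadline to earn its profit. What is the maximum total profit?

126

By profit: C(d2,47), B(d3,46), E(d1,33), A(d3,29), F(d3,20), D(d3,12)
C→slot 2; B→slot 3; E→slot 1; A skipped; F skipped; D skipped.
Profit = 33 + 47 + 46 = 126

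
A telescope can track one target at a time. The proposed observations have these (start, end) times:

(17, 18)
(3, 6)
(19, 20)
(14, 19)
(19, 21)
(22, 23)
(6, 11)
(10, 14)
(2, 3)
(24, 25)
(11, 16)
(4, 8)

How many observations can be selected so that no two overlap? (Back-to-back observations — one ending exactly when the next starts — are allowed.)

8

Order by finish time; keep every interval that doesn't clash with the previous kept one.
Sorted by end: (2,3)  (3,6)  (4,8)  (6,11)  (10,14)  (11,16)  (17,18)  (14,19)  (19,20)  (19,21)  (22,23)  (24,25)
take (2,3); take (3,6); take (6,11); take (11,16); take (17,18); take (19,20); take (22,23); take (24,25).
Selected 8 observations.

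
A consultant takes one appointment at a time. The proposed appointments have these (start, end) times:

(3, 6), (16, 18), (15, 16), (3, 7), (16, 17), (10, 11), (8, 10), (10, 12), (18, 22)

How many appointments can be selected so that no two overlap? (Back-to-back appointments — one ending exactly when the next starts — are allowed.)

6

Sort by end time and greedily take each interval whose start is ≥ the last chosen end.
By end time: (3,6), (3,7), (8,10), (10,11), (10,12), (15,16), (16,17), (16,18), (18,22).
Pick (3,6); next start ≥ 6 → (8,10); next start ≥ 10 → (10,11); next start ≥ 11 → (15,16); next start ≥ 16 → (16,17); next start ≥ 17 → (18,22).
Selected 6 appointments.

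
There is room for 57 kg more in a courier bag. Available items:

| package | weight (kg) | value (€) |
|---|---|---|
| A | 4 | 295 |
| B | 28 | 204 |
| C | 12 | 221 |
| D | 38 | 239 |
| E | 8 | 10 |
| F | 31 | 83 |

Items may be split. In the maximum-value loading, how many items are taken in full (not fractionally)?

Ratios (sorted): A 73.75, C 18.42, B 7.29, D 6.29, F 2.68, E 1.25
take A (4 @ 295); take C (12 @ 221); take B (28 @ 204); take 13/38 of D → 81.76. Capacity used 57/57.
3 item(s) taken whole; one partial (take 13/38 of D).

3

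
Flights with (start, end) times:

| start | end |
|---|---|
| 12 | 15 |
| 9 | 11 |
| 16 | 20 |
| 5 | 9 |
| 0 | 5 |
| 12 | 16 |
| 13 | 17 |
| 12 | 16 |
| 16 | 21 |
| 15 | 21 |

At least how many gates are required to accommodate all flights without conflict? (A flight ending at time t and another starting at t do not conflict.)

Count concurrent intervals with a sweep; the peak is the room count.
Events (time:±→running): 0:+→1 5:-→0 5:+→1 9:-→0 9:+→1 11:-→0 12:+→1 12:+→2 12:+→3 13:+→4 … peak 4.

4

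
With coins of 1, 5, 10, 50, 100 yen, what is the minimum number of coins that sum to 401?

401 − 4×100→1 − 1×1→0
Total coins = 4 + 1 = 5

5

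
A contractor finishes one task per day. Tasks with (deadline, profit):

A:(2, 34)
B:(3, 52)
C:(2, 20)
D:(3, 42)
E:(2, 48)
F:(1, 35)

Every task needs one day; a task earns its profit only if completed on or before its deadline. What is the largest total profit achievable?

142

Profit order: B=52 E=48 D=42 F=35 A=34 C=20
Assign: B→slot 3, E→slot 2, D→slot 1, F skipped, A skipped, C skipped.
Slots: [1:D] [2:E] [3:B]
Profit = 42 + 48 + 52 = 142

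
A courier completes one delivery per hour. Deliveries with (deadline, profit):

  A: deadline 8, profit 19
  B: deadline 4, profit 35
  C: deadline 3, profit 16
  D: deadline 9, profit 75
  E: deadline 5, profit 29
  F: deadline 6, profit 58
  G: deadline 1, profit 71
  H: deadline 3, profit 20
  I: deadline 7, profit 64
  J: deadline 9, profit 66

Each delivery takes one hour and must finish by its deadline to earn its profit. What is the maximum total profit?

By profit: D(d9,75), G(d1,71), J(d9,66), I(d7,64), F(d6,58), B(d4,35), E(d5,29), H(d3,20), A(d8,19), C(d3,16)
D→slot 9; G→slot 1; J→slot 8; I→slot 7; F→slot 6; B→slot 4; E→slot 5; H→slot 3; A→slot 2; C skipped.
Profit = 71 + 19 + 20 + 35 + 29 + 58 + 64 + 66 + 75 = 437

437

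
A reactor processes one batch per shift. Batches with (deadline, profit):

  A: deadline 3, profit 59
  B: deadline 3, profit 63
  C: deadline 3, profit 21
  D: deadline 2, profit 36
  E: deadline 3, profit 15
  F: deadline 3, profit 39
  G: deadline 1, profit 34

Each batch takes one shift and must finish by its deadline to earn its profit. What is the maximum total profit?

Profit order: B=63 A=59 F=39 D=36 G=34 C=21 E=15
Assign: B→slot 3, A→slot 2, F→slot 1, D skipped, G skipped, C skipped, E skipped.
Slots: [1:F] [2:A] [3:B]
Profit = 39 + 59 + 63 = 161

161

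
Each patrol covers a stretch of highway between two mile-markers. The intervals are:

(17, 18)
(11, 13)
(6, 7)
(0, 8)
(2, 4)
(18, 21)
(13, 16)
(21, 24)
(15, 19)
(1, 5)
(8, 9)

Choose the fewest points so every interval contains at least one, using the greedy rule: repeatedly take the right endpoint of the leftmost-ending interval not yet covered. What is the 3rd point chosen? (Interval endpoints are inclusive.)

By right end: [2,4]  [1,5]  [6,7]  [0,8]  [8,9]  [11,13]  [13,16]  [17,18]  [15,19]  [18,21]  [21,24]
[2,4] uncovered → point at 4; [6,7] uncovered → point at 7; [8,9] uncovered → point at 9; [11,13] uncovered → point at 13; [17,18] uncovered → point at 18; [21,24] uncovered → point at 24.
Points: 4, 7, 9, 13, 18, 24 (6 total).

9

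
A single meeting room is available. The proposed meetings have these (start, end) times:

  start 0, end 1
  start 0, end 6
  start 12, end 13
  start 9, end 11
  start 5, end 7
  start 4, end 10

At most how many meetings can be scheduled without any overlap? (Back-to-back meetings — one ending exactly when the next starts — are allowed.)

4

Greedy by earliest finish: after sorting by end time, pick each interval compatible with the last pick.
By end time: (0,1), (0,6), (5,7), (4,10), (9,11), (12,13).
Pick (0,1); next start ≥ 1 → (5,7); next start ≥ 7 → (9,11); next start ≥ 11 → (12,13).
Selected 4 meetings.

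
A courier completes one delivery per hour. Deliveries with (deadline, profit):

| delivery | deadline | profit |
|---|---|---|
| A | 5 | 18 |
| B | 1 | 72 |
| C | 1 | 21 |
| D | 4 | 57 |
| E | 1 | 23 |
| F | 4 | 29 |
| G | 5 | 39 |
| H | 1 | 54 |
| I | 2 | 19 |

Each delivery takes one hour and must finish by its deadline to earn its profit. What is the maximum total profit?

Take jobs in profit order; each goes to the latest open slot no later than its deadline.
Profit order: B=72 D=57 H=54 G=39 F=29 E=23 C=21 I=19 A=18
Assign: B→slot 1, D→slot 4, H skipped, G→slot 5, F→slot 3, E skipped, C skipped, I→slot 2, A skipped.
Slots: [1:B] [2:I] [3:F] [4:D] [5:G]
Profit = 72 + 19 + 29 + 57 + 39 = 216

216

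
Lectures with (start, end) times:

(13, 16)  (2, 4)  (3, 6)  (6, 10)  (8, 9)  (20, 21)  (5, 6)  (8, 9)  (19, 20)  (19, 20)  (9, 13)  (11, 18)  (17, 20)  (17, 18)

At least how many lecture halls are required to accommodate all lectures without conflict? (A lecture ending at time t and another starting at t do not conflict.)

Count concurrent intervals with a sweep; the peak is the room count.
Events (time:±→running): 2:+→1 3:+→2 4:-→1 5:+→2 6:-→1 6:-→0 6:+→1 8:+→2 8:+→3 … peak 3.

3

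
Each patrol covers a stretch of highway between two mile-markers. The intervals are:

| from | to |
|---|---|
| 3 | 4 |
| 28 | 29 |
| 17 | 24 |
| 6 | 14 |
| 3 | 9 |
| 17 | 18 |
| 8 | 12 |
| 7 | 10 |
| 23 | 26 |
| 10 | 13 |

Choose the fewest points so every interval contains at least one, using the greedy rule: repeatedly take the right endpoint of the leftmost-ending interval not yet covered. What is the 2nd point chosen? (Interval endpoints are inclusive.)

Sort by right endpoint; whenever an interval is uncovered, place a point at its right end.
By right end: [3,4]  [3,9]  [7,10]  [8,12]  [10,13]  [6,14]  [17,18]  [17,24]  [23,26]  [28,29]
[3,4] uncovered → point at 4; [7,10] uncovered → point at 10; [17,18] uncovered → point at 18; [23,26] uncovered → point at 26; [28,29] uncovered → point at 29.
Points: 4, 10, 18, 26, 29 (5 total).

10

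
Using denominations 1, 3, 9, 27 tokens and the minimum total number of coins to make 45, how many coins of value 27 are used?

1

Use the largest denomination that fits, subtract, and repeat.
45 − 1×27→18 − 2×9→0
Count of 27: 1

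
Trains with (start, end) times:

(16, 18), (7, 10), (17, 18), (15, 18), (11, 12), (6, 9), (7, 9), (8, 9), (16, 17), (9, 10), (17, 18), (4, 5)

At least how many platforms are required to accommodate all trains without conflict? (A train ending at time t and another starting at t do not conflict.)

Count concurrent intervals with a sweep; the peak is the room count.
starts: [4, 6, 7, 7, 8, 9, 11, 15, 16, 16, 17, 17]
ends:   [5, 9, 9, 9, 10, 10, 12, 17, 18, 18, 18, 18]
s4→1 e5→0 s6→1 s7→2 s7→3 s8→4  — peak 4.

4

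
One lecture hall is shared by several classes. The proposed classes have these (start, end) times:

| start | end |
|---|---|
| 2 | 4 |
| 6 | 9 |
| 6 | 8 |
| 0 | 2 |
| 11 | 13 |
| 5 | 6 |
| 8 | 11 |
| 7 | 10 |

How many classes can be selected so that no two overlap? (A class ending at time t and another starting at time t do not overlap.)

Sorted by end: (0,2)  (2,4)  (5,6)  (6,8)  (6,9)  (7,10)  (8,11)  (11,13)
take (0,2); take (2,4); take (5,6); take (6,8); skip (6,9); take (8,11); take (11,13).
Selected 6 classes.

6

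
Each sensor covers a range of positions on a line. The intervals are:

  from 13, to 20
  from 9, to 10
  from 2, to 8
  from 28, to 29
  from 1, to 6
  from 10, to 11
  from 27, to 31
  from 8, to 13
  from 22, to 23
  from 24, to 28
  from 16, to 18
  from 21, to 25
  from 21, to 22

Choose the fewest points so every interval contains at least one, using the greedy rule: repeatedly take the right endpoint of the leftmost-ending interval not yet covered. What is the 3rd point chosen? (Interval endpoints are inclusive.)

18

Process intervals by earliest right end; each time one isn't hit yet, stab at its right endpoint.
By right end: [1,6]  [2,8]  [9,10]  [10,11]  [8,13]  [16,18]  [13,20]  [21,22]  [22,23]  [21,25]  [24,28]  [28,29]  [27,31]
[1,6] uncovered → point at 6; [9,10] uncovered → point at 10; [16,18] uncovered → point at 18; [21,22] uncovered → point at 22; [24,28] uncovered → point at 28.
Points: 6, 10, 18, 22, 28 (5 total).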